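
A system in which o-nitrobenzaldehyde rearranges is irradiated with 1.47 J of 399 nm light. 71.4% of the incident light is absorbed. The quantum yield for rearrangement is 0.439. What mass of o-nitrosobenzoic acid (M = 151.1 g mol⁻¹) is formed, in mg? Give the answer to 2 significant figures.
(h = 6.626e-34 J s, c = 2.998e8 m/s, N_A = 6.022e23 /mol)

0.23 mg

Photon energy at 399 nm: hc/λ = (6.626e-34)(2.998e8)/(399e-9) = 4.979e-19 J.
Photons incident: 1.47 / 4.979e-19 = 2.952e18, i.e. 2.952e18/6.022e23 = 4.902e-6 mol.
Photons absorbed: 0.714 × 4.902e-6 = 3.500e-6 mol.
Product: Φ × n_abs = 0.439 × 3.500e-6 = 1.537e-6 mol.
Mass: 1.537e-6 × 151.1 = 2.322e-4 g = 0.23 mg.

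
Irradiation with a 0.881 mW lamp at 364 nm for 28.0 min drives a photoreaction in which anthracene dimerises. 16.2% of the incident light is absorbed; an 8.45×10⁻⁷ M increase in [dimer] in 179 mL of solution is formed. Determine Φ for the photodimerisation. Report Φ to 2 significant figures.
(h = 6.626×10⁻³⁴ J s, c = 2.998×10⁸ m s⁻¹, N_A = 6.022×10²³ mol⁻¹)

Φ = 0.21

Product: (8.45×10⁻⁷ M)(0.179 L) = 1.513×10⁻⁷ mol.
Photon energy at 364 nm: hc/λ = (6.626×10⁻³⁴)(2.998×10⁸)/(364×10⁻⁹) = 5.457×10⁻¹⁹ J.
Energy delivered: (0.881 mW)(1680 s) = 1.480 J.
Photons incident: 1.480 / 5.457×10⁻¹⁹ = 2.712×10¹⁸, i.e. 2.712×10¹⁸/6.022×10²³ = 4.503×10⁻⁶ mol.
Photons absorbed: 0.162 × 4.503×10⁻⁶ = 7.295×10⁻⁷ mol.
Φ = 1.513×10⁻⁷ mol / 7.295×10⁻⁷ mol photons = 0.21.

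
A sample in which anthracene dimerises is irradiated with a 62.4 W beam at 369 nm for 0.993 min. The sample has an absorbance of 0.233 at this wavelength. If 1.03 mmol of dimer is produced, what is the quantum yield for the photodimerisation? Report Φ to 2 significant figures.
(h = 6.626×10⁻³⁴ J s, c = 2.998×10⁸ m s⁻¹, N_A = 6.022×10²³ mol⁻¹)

Φ = 0.22

Product: 1.03 mmol = 0.00103 mol.
Photon energy at 369 nm: hc/λ = (6.626×10⁻³⁴)(2.998×10⁸)/(369×10⁻⁹) = 5.383×10⁻¹⁹ J.
Energy delivered: (62.4 W)(59.58 s) = 3718 J.
Photons incident: 3718 / 5.383×10⁻¹⁹ = 6.907×10²¹, i.e. 6.907×10²¹/6.022×10²³ = 0.01147 mol.
Fraction absorbed: 1 − 10^(−0.233) = 0.4152.
Photons absorbed: 0.4152 × 0.01147 = 0.004762 mol.
Φ = 0.00103 mol / 0.004762 mol photons = 0.22.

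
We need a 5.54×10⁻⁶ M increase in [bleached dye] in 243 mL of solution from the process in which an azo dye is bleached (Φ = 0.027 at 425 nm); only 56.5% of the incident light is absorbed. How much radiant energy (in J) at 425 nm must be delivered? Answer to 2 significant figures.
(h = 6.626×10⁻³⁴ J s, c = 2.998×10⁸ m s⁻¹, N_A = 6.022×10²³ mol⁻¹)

Product: (5.54×10⁻⁶ M)(0.243 L) = 1.346×10⁻⁶ mol.
Photons that must be absorbed: 1.346×10⁻⁶ / 0.027 = 4.985×10⁻⁵ mol.
Incident photons needed: 4.985×10⁻⁵ / 0.565 = 8.823×10⁻⁵ mol.
Photon energy: hc/λ = 4.674×10⁻¹⁹ J; per mole, 2.815×10⁵ J mol⁻¹.
Energy required: 8.823×10⁻⁵ × 2.815×10⁵ = 25 J.

25 J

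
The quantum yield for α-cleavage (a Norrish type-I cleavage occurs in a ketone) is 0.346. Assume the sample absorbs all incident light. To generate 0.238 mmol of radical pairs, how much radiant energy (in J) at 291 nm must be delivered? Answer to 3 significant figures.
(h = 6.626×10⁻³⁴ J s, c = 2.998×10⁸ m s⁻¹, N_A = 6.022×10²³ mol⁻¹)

283 J

Product: 0.238 mmol = 2.38×10⁻⁴ mol.
Photons that must be absorbed: 2.38×10⁻⁴ / 0.346 = 6.879×10⁻⁴ mol.
Photon energy: hc/λ = 6.826×10⁻¹⁹ J; per mole, 4.111×10⁵ J mol⁻¹.
Energy required: 6.879×10⁻⁴ × 4.111×10⁵ = 283 J.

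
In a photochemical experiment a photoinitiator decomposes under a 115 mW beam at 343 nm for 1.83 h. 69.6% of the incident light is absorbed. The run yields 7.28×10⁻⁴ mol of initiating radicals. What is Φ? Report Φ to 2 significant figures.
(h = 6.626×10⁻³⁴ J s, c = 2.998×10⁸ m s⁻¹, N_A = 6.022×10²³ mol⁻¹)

Φ = 0.48

Photon energy at 343 nm: hc/λ = (6.626×10⁻³⁴)(2.998×10⁸)/(343×10⁻⁹) = 5.791×10⁻¹⁹ J.
Energy delivered: (115 mW)(6588 s) = 757.6 J.
Photons incident: 757.6 / 5.791×10⁻¹⁹ = 1.308×10²¹, i.e. 1.308×10²¹/6.022×10²³ = 0.002172 mol.
Photons absorbed: 0.696 × 0.002172 = 0.001512 mol.
Φ = 7.28×10⁻⁴ mol / 0.001512 mol photons = 0.48.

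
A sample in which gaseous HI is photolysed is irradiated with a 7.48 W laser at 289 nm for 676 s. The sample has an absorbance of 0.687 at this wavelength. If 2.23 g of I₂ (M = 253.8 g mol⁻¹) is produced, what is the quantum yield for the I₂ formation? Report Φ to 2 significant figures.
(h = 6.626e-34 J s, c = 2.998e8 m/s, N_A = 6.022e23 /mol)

Product: 2.23 g / 253.8 g mol⁻¹ = 0.008786 mol.
Photon energy at 289 nm: hc/λ = (6.626e-34)(2.998e8)/(289e-9) = 6.874e-19 J.
Energy delivered: (7.48 W)(676 s) = 5056 J.
Photons incident: 5056 / 6.874e-19 = 7.355e21, i.e. 7.355e21/6.022e23 = 0.01221 mol.
Fraction absorbed: 1 − 10^(−0.687) = 0.7944.
Photons absorbed: 0.7944 × 0.01221 = 0.009700 mol.
Φ = 0.008786 mol / 0.009700 mol photons = 0.91.

Φ = 0.91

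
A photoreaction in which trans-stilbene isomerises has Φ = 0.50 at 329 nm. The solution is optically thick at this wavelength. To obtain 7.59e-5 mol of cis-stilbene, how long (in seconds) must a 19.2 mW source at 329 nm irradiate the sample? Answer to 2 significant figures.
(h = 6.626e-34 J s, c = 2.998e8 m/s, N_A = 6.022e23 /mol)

Photons that must be absorbed: 7.59e-5 / 0.50 = 1.518e-4 mol.
Photon energy: hc/λ = 6.038e-19 J; per mole, 3.636e5 J mol⁻¹.
Energy required: 1.518e-4 × 3.636e5 = 55.19 J.
Time: 55.19 J / 0.0192 W = 2900 s.

t ≈ 2900 s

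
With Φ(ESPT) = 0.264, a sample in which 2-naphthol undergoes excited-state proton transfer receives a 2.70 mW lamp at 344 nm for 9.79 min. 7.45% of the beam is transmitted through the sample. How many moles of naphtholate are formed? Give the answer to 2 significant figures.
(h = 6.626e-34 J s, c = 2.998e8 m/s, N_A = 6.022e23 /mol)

Photon energy at 344 nm: hc/λ = (6.626e-34)(2.998e8)/(344e-9) = 5.775e-19 J.
Energy delivered: (2.70 mW)(587.4 s) = 1.586 J.
Photons incident: 1.586 / 5.775e-19 = 2.746e18, i.e. 2.746e18/6.022e23 = 4.560e-6 mol.
Fraction absorbed: 1 − 7.45/100 = 0.9255.
Photons absorbed: 0.9255 × 4.560e-6 = 4.220e-6 mol.
Product: Φ × n_abs = 0.264 × 4.220e-6 = 1.114e-6 mol.

1.1e-6 mol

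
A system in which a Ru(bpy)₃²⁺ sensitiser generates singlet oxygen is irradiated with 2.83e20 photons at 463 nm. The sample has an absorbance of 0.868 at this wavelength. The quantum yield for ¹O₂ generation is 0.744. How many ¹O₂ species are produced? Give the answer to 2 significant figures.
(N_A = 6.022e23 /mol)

Moles of photons: 2.83e20 / 6.022e23 = 4.699e-4 mol.
Fraction absorbed: 1 − 10^(−0.868) = 0.8645.
Photons absorbed: 0.8645 × 4.699e-4 = 4.062e-4 mol.
Product: Φ × n_abs = 0.744 × 4.062e-4 = 3.022e-4 mol.
As a count: 3.022e-4 × 6.022e23 = 1.8e20.

1.8e20 species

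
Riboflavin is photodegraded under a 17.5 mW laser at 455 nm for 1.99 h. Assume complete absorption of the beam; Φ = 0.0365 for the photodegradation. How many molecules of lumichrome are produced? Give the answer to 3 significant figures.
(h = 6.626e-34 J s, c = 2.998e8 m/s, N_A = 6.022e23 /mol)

Photon energy at 455 nm: hc/λ = (6.626e-34)(2.998e8)/(455e-9) = 4.366e-19 J.
Energy delivered: (17.5 mW)(7164 s) = 125.4 J.
Photons incident: 125.4 / 4.366e-19 = 2.872e20, i.e. 2.872e20/6.022e23 = 4.769e-4 mol.
Product: Φ × n_abs = 0.0365 × 4.769e-4 = 1.741e-5 mol.
As a count: 1.741e-5 × 6.022e23 = 1.05e19.

1.05e19 molecules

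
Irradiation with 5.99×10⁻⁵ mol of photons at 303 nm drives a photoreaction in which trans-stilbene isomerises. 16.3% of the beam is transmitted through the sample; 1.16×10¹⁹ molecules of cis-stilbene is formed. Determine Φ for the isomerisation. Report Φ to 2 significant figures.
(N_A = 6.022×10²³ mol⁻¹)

Product: 1.16×10¹⁹ / 6.022×10²³ = 1.926×10⁻⁵ mol.
Fraction absorbed: 1 − 16.3/100 = 0.8370.
Photons absorbed: 0.8370 × 5.99×10⁻⁵ = 5.014×10⁻⁵ mol.
Φ = 1.926×10⁻⁵ mol / 5.014×10⁻⁵ mol photons = 0.38.

Φ = 0.38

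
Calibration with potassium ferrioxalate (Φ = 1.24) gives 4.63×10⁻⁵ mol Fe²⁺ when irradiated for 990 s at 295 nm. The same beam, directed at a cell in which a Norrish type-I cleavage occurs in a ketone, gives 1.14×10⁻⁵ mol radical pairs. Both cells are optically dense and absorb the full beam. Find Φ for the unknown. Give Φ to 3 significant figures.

Φ = 0.305

Photons absorbed by the actinometer: 4.63×10⁻⁵ / 1.24 = 3.734×10⁻⁵ mol.
Φ(unknown) = 1.14×10⁻⁵ / 3.734×10⁻⁵ = 0.305.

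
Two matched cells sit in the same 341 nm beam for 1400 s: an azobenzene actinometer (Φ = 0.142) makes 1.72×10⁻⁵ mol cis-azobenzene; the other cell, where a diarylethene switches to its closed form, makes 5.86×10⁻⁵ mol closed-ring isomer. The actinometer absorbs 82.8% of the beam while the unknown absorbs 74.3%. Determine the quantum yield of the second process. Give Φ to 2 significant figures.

Photons absorbed by the actinometer: 1.72×10⁻⁵ / 0.142 = 1.211×10⁻⁴ mol.
Incident flux: 1.211×10⁻⁴ / 0.828 = 1.463×10⁻⁴ einstein.
Absorbed by unknown: 0.743 × 1.463×10⁻⁴ = 1.087×10⁻⁴ mol.
Φ(unknown) = 5.86×10⁻⁵ / 1.087×10⁻⁴ = 0.54.

Φ = 0.54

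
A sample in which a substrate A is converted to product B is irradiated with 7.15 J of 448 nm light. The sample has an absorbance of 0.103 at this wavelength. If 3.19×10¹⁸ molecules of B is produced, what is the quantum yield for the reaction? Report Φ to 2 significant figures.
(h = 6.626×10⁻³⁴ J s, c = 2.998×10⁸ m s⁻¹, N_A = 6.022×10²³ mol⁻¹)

Product: 3.19×10¹⁸ / 6.022×10²³ = 5.297×10⁻⁶ mol.
Photon energy at 448 nm: hc/λ = (6.626×10⁻³⁴)(2.998×10⁸)/(448×10⁻⁹) = 4.434×10⁻¹⁹ J.
Photons incident: 7.15 / 4.434×10⁻¹⁹ = 1.613×10¹⁹, i.e. 1.613×10¹⁹/6.022×10²³ = 2.679×10⁻⁵ mol.
Fraction absorbed: 1 − 10^(−0.103) = 0.2111.
Photons absorbed: 0.2111 × 2.679×10⁻⁵ = 5.655×10⁻⁶ mol.
Φ = 5.297×10⁻⁶ mol / 5.655×10⁻⁶ mol photons = 0.94.

Φ = 0.94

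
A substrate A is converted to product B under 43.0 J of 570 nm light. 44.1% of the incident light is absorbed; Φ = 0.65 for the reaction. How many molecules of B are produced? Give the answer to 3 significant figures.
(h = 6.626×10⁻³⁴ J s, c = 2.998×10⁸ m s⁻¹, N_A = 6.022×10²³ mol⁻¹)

Photon energy at 570 nm: hc/λ = (6.626×10⁻³⁴)(2.998×10⁸)/(570×10⁻⁹) = 3.485×10⁻¹⁹ J.
Photons incident: 43.0 / 3.485×10⁻¹⁹ = 1.234×10²⁰, i.e. 1.234×10²⁰/6.022×10²³ = 2.049×10⁻⁴ mol.
Photons absorbed: 0.441 × 2.049×10⁻⁴ = 9.036×10⁻⁵ mol.
Product: Φ × n_abs = 0.65 × 9.036×10⁻⁵ = 5.873×10⁻⁵ mol.
As a count: 5.873×10⁻⁵ × 6.022×10²³ = 3.54×10¹⁹.

3.54×10¹⁹ molecules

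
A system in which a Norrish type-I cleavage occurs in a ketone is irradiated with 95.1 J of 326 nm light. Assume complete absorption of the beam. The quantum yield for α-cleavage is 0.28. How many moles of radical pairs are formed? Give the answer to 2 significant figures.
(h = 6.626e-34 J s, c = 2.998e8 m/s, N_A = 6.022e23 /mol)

Photon energy at 326 nm: hc/λ = (6.626e-34)(2.998e8)/(326e-9) = 6.093e-19 J.
Photons incident: 95.1 / 6.093e-19 = 1.561e20, i.e. 1.561e20/6.022e23 = 2.592e-4 mol.
Product: Φ × n_abs = 0.28 × 2.592e-4 = 7.258e-5 mol.

7.3e-5 mol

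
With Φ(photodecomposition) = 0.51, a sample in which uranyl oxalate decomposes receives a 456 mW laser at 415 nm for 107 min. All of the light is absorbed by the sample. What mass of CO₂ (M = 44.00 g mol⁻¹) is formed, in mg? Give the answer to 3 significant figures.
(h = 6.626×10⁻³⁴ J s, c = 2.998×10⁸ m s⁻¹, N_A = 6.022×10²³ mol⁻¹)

228 mg

Photon energy at 415 nm: hc/λ = (6.626×10⁻³⁴)(2.998×10⁸)/(415×10⁻⁹) = 4.787×10⁻¹⁹ J.
Energy delivered: (456 mW)(6420 s) = 2928 J.
Photons incident: 2928 / 4.787×10⁻¹⁹ = 6.117×10²¹, i.e. 6.117×10²¹/6.022×10²³ = 0.01016 mol.
Product: Φ × n_abs = 0.51 × 0.01016 = 0.005182 mol.
Mass: 0.005182 × 44.00 = 0.2280 g = 228 mg.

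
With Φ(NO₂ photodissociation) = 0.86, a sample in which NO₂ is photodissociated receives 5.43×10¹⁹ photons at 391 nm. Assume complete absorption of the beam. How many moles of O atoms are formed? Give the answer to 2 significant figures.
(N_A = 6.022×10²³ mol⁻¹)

7.8×10⁻⁵ mol

Moles of photons: 5.43×10¹⁹ / 6.022×10²³ = 9.017×10⁻⁵ mol.
Product: Φ × n_abs = 0.86 × 9.017×10⁻⁵ = 7.755×10⁻⁵ mol.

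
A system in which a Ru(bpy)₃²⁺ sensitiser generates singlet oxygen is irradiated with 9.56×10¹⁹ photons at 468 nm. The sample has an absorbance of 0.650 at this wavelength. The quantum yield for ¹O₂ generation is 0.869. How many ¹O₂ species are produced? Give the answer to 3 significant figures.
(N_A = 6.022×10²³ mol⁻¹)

Moles of photons: 9.56×10¹⁹ / 6.022×10²³ = 1.588×10⁻⁴ mol.
Fraction absorbed: 1 − 10^(−0.650) = 0.7761.
Photons absorbed: 0.7761 × 1.588×10⁻⁴ = 1.232×10⁻⁴ mol.
Product: Φ × n_abs = 0.869 × 1.232×10⁻⁴ = 1.071×10⁻⁴ mol.
As a count: 1.071×10⁻⁴ × 6.022×10²³ = 6.45×10¹⁹.

6.45×10¹⁹ species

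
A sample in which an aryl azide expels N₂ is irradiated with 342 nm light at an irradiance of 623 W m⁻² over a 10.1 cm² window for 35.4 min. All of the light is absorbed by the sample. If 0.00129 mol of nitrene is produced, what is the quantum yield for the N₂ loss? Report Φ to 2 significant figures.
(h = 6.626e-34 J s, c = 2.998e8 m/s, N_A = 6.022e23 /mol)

Φ = 0.34

Photon energy at 342 nm: hc/λ = (6.626e-34)(2.998e8)/(342e-9) = 5.808e-19 J.
Energy delivered: (623 W m⁻²)(10.1e-4 m²)(2124 s) = 1336 J.
Photons incident: 1336 / 5.808e-19 = 2.300e21, i.e. 2.300e21/6.022e23 = 0.003819 mol.
Φ = 0.00129 mol / 0.003819 mol photons = 0.34.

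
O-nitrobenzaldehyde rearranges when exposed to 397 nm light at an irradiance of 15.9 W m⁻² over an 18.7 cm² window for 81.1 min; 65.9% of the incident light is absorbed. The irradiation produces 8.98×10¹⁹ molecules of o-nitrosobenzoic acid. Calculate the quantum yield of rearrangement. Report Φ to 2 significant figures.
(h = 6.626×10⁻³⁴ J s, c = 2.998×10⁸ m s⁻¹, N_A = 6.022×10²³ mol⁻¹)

Φ = 0.47

Product: 8.98×10¹⁹ / 6.022×10²³ = 1.491×10⁻⁴ mol.
Photon energy at 397 nm: hc/λ = (6.626×10⁻³⁴)(2.998×10⁸)/(397×10⁻⁹) = 5.004×10⁻¹⁹ J.
Energy delivered: (15.9 W m⁻²)(18.7×10⁻⁴ m²)(4866 s) = 144.7 J.
Photons incident: 144.7 / 5.004×10⁻¹⁹ = 2.892×10²⁰, i.e. 2.892×10²⁰/6.022×10²³ = 4.802×10⁻⁴ mol.
Photons absorbed: 0.659 × 4.802×10⁻⁴ = 3.165×10⁻⁴ mol.
Φ = 1.491×10⁻⁴ mol / 3.165×10⁻⁴ mol photons = 0.47.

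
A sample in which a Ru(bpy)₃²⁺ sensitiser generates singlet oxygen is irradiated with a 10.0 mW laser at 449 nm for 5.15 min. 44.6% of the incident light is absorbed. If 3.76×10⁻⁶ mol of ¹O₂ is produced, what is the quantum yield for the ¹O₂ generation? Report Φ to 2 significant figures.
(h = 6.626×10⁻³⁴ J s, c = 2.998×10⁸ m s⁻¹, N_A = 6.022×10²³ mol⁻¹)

Φ = 0.73

Photon energy at 449 nm: hc/λ = (6.626×10⁻³⁴)(2.998×10⁸)/(449×10⁻⁹) = 4.424×10⁻¹⁹ J.
Energy delivered: (10.0 mW)(309 s) = 3.090 J.
Photons incident: 3.090 / 4.424×10⁻¹⁹ = 6.985×10¹⁸, i.e. 6.985×10¹⁸/6.022×10²³ = 1.160×10⁻⁵ mol.
Photons absorbed: 0.446 × 1.160×10⁻⁵ = 5.174×10⁻⁶ mol.
Φ = 3.76×10⁻⁶ mol / 5.174×10⁻⁶ mol photons = 0.73.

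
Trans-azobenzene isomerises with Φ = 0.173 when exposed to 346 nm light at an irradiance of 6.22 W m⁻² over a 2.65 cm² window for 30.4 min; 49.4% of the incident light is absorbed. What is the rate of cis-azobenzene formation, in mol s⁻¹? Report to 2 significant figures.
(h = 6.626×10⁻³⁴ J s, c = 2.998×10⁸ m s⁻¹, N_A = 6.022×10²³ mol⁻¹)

4.1×10⁻¹⁰ mol s⁻¹

Photon energy at 346 nm: hc/λ = (6.626×10⁻³⁴)(2.998×10⁸)/(346×10⁻⁹) = 5.741×10⁻¹⁹ J.
Energy delivered: (6.22 W m⁻²)(2.65×10⁻⁴ m²)(1824 s) = 3.006 J.
Photons incident: 3.006 / 5.741×10⁻¹⁹ = 5.236×10¹⁸, i.e. 5.236×10¹⁸/6.022×10²³ = 8.695×10⁻⁶ mol.
Photons absorbed: 0.494 × 8.695×10⁻⁶ = 4.295×10⁻⁶ mol.
Product formed: 0.173 × 4.295×10⁻⁶ = 7.430×10⁻⁷ mol.
Rate: 7.430×10⁻⁷ / 1824 s = 4.1×10⁻¹⁰ mol s⁻¹.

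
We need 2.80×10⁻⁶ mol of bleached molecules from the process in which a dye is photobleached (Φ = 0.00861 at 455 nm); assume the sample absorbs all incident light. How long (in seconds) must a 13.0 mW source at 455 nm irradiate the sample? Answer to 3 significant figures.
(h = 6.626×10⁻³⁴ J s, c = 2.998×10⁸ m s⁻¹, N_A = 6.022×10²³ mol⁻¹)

t ≈ 6580 s

Photons that must be absorbed: 2.80×10⁻⁶ / 0.00861 = 3.252×10⁻⁴ mol.
Photon energy: hc/λ = 4.366×10⁻¹⁹ J; per mole, 2.629×10⁵ J mol⁻¹.
Energy required: 3.252×10⁻⁴ × 2.629×10⁵ = 85.50 J.
Time: 85.50 J / 0.013 W = 6580 s.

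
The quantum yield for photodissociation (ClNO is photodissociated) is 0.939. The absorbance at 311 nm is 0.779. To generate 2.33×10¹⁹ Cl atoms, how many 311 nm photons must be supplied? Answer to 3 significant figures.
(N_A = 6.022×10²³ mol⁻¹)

2.98×10¹⁹ photons

Product: 2.33×10¹⁹ / 6.022×10²³ = 3.869×10⁻⁵ mol.
Photons that must be absorbed: 3.869×10⁻⁵ / 0.939 = 4.120×10⁻⁵ mol.
Fraction absorbed: 1 − 10^(−0.779) = 0.8337.
Incident photons needed: 4.120×10⁻⁵ / 0.8337 = 4.942×10⁻⁵ mol.
Photon count: 4.942×10⁻⁵ × 6.022×10²³ = 2.98×10¹⁹.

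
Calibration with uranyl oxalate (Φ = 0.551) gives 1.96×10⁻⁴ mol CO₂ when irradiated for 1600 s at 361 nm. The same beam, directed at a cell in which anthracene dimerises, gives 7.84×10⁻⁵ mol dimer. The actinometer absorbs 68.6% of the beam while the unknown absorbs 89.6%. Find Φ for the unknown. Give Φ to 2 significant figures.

Φ = 0.17

Photons absorbed by the actinometer: 1.96×10⁻⁴ / 0.551 = 3.557×10⁻⁴ mol.
Incident flux: 3.557×10⁻⁴ / 0.686 = 5.185×10⁻⁴ einstein.
Absorbed by unknown: 0.896 × 5.185×10⁻⁴ = 4.646×10⁻⁴ mol.
Φ(unknown) = 7.84×10⁻⁵ / 4.646×10⁻⁴ = 0.17.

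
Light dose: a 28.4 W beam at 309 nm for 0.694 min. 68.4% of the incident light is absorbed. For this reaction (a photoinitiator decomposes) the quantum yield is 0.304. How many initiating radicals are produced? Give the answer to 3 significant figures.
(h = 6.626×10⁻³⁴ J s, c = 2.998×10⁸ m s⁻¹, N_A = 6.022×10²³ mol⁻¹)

3.83×10²⁰ initiating radicals

Photon energy at 309 nm: hc/λ = (6.626×10⁻³⁴)(2.998×10⁸)/(309×10⁻⁹) = 6.429×10⁻¹⁹ J.
Energy delivered: (28.4 W)(41.64 s) = 1183 J.
Photons incident: 1183 / 6.429×10⁻¹⁹ = 1.840×10²¹, i.e. 1.840×10²¹/6.022×10²³ = 0.003055 mol.
Photons absorbed: 0.684 × 0.003055 = 0.002090 mol.
Product: Φ × n_abs = 0.304 × 0.002090 = 6.354×10⁻⁴ mol.
As a count: 6.354×10⁻⁴ × 6.022×10²³ = 3.83×10²⁰.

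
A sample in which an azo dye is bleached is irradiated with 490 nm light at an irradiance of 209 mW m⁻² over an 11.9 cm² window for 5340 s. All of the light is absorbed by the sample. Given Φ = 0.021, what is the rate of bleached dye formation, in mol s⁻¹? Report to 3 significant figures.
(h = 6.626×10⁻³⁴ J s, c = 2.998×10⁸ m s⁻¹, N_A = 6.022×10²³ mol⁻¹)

2.14×10⁻¹¹ mol s⁻¹

Photon energy at 490 nm: hc/λ = (6.626×10⁻³⁴)(2.998×10⁸)/(490×10⁻⁹) = 4.054×10⁻¹⁹ J.
Energy delivered: (209 mW m⁻²)(11.9×10⁻⁴ m²)(5340 s) = 1.328 J.
Photons incident: 1.328 / 4.054×10⁻¹⁹ = 3.276×10¹⁸, i.e. 3.276×10¹⁸/6.022×10²³ = 5.440×10⁻⁶ mol.
Product formed: 0.021 × 5.440×10⁻⁶ = 1.142×10⁻⁷ mol.
Rate: 1.142×10⁻⁷ / 5340 s = 2.14×10⁻¹¹ mol s⁻¹.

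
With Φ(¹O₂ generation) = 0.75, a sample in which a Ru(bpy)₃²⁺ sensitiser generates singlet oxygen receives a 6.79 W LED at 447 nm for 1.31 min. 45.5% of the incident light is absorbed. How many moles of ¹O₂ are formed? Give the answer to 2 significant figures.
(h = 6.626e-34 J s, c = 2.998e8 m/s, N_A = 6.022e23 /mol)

Photon energy at 447 nm: hc/λ = (6.626e-34)(2.998e8)/(447e-9) = 4.444e-19 J.
Energy delivered: (6.79 W)(78.6 s) = 533.7 J.
Photons incident: 533.7 / 4.444e-19 = 1.201e21, i.e. 1.201e21/6.022e23 = 0.001994 mol.
Photons absorbed: 0.455 × 0.001994 = 9.073e-4 mol.
Product: Φ × n_abs = 0.75 × 9.073e-4 = 6.805e-4 mol.

6.8e-4 mol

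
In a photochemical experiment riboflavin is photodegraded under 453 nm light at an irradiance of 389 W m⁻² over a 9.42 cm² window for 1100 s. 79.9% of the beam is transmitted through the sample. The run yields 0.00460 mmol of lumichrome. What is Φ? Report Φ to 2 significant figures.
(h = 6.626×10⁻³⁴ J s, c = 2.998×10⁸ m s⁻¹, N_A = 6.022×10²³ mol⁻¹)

Product: 0.00460 mmol = 4.60×10⁻⁶ mol.
Photon energy at 453 nm: hc/λ = (6.626×10⁻³⁴)(2.998×10⁸)/(453×10⁻⁹) = 4.385×10⁻¹⁹ J.
Energy delivered: (389 W m⁻²)(9.42×10⁻⁴ m²)(1100 s) = 403.1 J.
Photons incident: 403.1 / 4.385×10⁻¹⁹ = 9.193×10²⁰, i.e. 9.193×10²⁰/6.022×10²³ = 0.001527 mol.
Fraction absorbed: 1 − 79.9/100 = 0.2010.
Photons absorbed: 0.2010 × 0.001527 = 3.069×10⁻⁴ mol.
Φ = 4.60×10⁻⁶ mol / 3.069×10⁻⁴ mol photons = 0.015.

Φ = 0.015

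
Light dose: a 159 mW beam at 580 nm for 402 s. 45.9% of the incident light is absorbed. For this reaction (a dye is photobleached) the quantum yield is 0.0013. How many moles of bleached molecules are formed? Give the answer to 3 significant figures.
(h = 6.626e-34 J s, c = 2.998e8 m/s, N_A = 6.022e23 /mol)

1.85e-7 mol

Photon energy at 580 nm: hc/λ = (6.626e-34)(2.998e8)/(580e-9) = 3.425e-19 J.
Energy delivered: (159 mW)(402 s) = 63.92 J.
Photons incident: 63.92 / 3.425e-19 = 1.866e20, i.e. 1.866e20/6.022e23 = 3.099e-4 mol.
Photons absorbed: 0.459 × 3.099e-4 = 1.422e-4 mol.
Product: Φ × n_abs = 0.0013 × 1.422e-4 = 1.849e-7 mol.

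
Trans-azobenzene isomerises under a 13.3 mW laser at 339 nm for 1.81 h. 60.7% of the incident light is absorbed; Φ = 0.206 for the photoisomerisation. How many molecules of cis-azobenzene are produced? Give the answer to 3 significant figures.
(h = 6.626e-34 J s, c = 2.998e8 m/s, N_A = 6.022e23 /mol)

1.85e19 molecules

Photon energy at 339 nm: hc/λ = (6.626e-34)(2.998e8)/(339e-9) = 5.860e-19 J.
Energy delivered: (13.3 mW)(6516 s) = 86.66 J.
Photons incident: 86.66 / 5.860e-19 = 1.479e20, i.e. 1.479e20/6.022e23 = 2.456e-4 mol.
Photons absorbed: 0.607 × 2.456e-4 = 1.491e-4 mol.
Product: Φ × n_abs = 0.206 × 1.491e-4 = 3.071e-5 mol.
As a count: 3.071e-5 × 6.022e23 = 1.85e19.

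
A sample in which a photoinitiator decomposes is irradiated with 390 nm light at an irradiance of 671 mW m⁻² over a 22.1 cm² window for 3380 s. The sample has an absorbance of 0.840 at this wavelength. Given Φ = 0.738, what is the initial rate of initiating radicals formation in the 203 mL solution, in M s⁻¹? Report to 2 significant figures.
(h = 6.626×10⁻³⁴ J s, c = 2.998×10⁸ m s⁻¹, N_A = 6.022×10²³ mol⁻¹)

Photon energy at 390 nm: hc/λ = (6.626×10⁻³⁴)(2.998×10⁸)/(390×10⁻⁹) = 5.094×10⁻¹⁹ J.
Energy delivered: (671 mW m⁻²)(22.1×10⁻⁴ m²)(3380 s) = 5.012 J.
Photons incident: 5.012 / 5.094×10⁻¹⁹ = 9.839×10¹⁸, i.e. 9.839×10¹⁸/6.022×10²³ = 1.634×10⁻⁵ mol.
Fraction absorbed: 1 − 10^(−0.840) = 0.8555.
Photons absorbed: 0.8555 × 1.634×10⁻⁵ = 1.398×10⁻⁵ mol.
Product formed: 0.738 × 1.398×10⁻⁵ = 1.032×10⁻⁵ mol.
Rate: 1.032×10⁻⁵ mol / (3380 s × 0.203 L) = 1.5×10⁻⁸ M s⁻¹.

1.5×10⁻⁸ M s⁻¹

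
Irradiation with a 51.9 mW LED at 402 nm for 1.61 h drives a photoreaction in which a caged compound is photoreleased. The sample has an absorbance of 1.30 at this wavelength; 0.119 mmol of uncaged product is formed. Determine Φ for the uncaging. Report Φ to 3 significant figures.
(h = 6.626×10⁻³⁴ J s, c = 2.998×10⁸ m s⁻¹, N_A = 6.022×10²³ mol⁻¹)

Φ = 0.124

Product: 0.119 mmol = 1.19×10⁻⁴ mol.
Photon energy at 402 nm: hc/λ = (6.626×10⁻³⁴)(2.998×10⁸)/(402×10⁻⁹) = 4.941×10⁻¹⁹ J.
Energy delivered: (51.9 mW)(5796 s) = 300.8 J.
Photons incident: 300.8 / 4.941×10⁻¹⁹ = 6.088×10²⁰, i.e. 6.088×10²⁰/6.022×10²³ = 0.001011 mol.
Fraction absorbed: 1 − 10^(−1.30) = 0.9499.
Photons absorbed: 0.9499 × 0.001011 = 9.603×10⁻⁴ mol.
Φ = 1.19×10⁻⁴ mol / 9.603×10⁻⁴ mol photons = 0.124.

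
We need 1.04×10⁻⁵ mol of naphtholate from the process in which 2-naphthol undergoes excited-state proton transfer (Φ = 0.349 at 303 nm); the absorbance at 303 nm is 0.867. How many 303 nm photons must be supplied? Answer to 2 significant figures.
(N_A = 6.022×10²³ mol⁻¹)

2.1×10¹⁹ photons

Photons that must be absorbed: 1.04×10⁻⁵ / 0.349 = 2.980×10⁻⁵ mol.
Fraction absorbed: 1 − 10^(−0.867) = 0.8642.
Incident photons needed: 2.980×10⁻⁵ / 0.8642 = 3.448×10⁻⁵ mol.
Photon count: 3.448×10⁻⁵ × 6.022×10²³ = 2.1×10¹⁹.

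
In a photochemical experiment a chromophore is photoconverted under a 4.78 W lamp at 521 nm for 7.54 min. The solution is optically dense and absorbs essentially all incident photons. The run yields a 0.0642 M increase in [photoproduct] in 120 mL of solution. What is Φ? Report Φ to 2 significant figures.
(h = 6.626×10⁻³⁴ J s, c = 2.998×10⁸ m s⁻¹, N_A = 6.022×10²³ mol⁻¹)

Product: (0.0642 M)(0.12 L) = 0.007704 mol.
Photon energy at 521 nm: hc/λ = (6.626×10⁻³⁴)(2.998×10⁸)/(521×10⁻⁹) = 3.813×10⁻¹⁹ J.
Energy delivered: (4.78 W)(452.4 s) = 2162 J.
Photons incident: 2162 / 3.813×10⁻¹⁹ = 5.670×10²¹, i.e. 5.670×10²¹/6.022×10²³ = 0.009415 mol.
Φ = 0.007704 mol / 0.009415 mol photons = 0.82.

Φ = 0.82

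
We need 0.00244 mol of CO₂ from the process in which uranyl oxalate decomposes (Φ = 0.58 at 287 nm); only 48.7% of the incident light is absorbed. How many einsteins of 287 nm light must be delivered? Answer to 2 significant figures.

Photons that must be absorbed: 0.00244 / 0.58 = 0.004207 mol.
Incident photons needed: 0.004207 / 0.487 = 0.008639 mol.

0.0086 einstein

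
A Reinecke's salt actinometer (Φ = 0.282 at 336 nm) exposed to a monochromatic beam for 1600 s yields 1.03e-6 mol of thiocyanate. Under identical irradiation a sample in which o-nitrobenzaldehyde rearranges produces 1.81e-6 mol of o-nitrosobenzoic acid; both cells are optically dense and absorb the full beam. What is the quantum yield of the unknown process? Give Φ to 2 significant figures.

Photons absorbed by the actinometer: 1.03e-6 / 0.282 = 3.652e-6 mol.
Φ(unknown) = 1.81e-6 / 3.652e-6 = 0.50.

Φ = 0.50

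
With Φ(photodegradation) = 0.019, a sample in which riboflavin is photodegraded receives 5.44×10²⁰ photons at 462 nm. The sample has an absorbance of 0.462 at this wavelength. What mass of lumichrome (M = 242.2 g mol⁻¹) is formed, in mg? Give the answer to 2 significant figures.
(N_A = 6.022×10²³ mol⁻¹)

2.7 mg

Moles of photons: 5.44×10²⁰ / 6.022×10²³ = 9.034×10⁻⁴ mol.
Fraction absorbed: 1 − 10^(−0.462) = 0.6549.
Photons absorbed: 0.6549 × 9.034×10⁻⁴ = 5.916×10⁻⁴ mol.
Product: Φ × n_abs = 0.019 × 5.916×10⁻⁴ = 1.124×10⁻⁵ mol.
Mass: 1.124×10⁻⁵ × 242.2 = 0.002722 g = 2.7 mg.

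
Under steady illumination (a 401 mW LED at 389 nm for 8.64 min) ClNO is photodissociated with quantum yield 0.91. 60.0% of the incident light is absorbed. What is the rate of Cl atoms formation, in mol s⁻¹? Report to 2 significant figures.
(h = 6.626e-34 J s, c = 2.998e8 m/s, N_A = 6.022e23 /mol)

7.1e-7 mol s⁻¹

Photon energy at 389 nm: hc/λ = (6.626e-34)(2.998e8)/(389e-9) = 5.107e-19 J.
Energy delivered: (401 mW)(518.4 s) = 207.9 J.
Photons incident: 207.9 / 5.107e-19 = 4.071e20, i.e. 4.071e20/6.022e23 = 6.760e-4 mol.
Photons absorbed: 0.600 × 6.760e-4 = 4.056e-4 mol.
Product formed: 0.91 × 4.056e-4 = 3.691e-4 mol.
Rate: 3.691e-4 / 518.4 s = 7.1e-7 mol s⁻¹.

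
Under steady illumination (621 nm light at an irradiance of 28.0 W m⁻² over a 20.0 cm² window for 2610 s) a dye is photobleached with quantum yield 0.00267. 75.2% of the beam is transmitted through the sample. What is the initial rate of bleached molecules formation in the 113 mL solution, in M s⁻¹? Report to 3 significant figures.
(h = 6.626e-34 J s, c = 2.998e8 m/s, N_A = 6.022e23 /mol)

Photon energy at 621 nm: hc/λ = (6.626e-34)(2.998e8)/(621e-9) = 3.199e-19 J.
Energy delivered: (28.0 W m⁻²)(20.0e-4 m²)(2610 s) = 146.2 J.
Photons incident: 146.2 / 3.199e-19 = 4.570e20, i.e. 4.570e20/6.022e23 = 7.589e-4 mol.
Fraction absorbed: 1 − 75.2/100 = 0.2480.
Photons absorbed: 0.2480 × 7.589e-4 = 1.882e-4 mol.
Product formed: 0.00267 × 1.882e-4 = 5.025e-7 mol.
Rate: 5.025e-7 mol / (2610 s × 0.113 L) = 1.70e-9 M s⁻¹.

1.70e-9 M s⁻¹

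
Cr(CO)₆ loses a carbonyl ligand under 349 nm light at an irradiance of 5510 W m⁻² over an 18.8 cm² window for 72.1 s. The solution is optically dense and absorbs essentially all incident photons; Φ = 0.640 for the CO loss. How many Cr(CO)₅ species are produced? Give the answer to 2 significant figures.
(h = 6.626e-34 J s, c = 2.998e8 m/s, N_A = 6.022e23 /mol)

Photon energy at 349 nm: hc/λ = (6.626e-34)(2.998e8)/(349e-9) = 5.692e-19 J.
Energy delivered: (5510 W m⁻²)(18.8e-4 m²)(72.1 s) = 746.9 J.
Photons incident: 746.9 / 5.692e-19 = 1.312e21, i.e. 1.312e21/6.022e23 = 0.002179 mol.
Product: Φ × n_abs = 0.640 × 0.002179 = 0.001395 mol.
As a count: 0.001395 × 6.022e23 = 8.4e20.

8.4e20 species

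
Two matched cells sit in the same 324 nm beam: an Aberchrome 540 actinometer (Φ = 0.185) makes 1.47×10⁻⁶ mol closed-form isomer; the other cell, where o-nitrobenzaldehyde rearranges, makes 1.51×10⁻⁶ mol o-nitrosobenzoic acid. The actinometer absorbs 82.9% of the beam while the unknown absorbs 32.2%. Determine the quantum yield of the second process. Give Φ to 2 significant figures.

Φ = 0.49

Photons absorbed by the actinometer: 1.47×10⁻⁶ / 0.185 = 7.946×10⁻⁶ mol.
Incident flux: 7.946×10⁻⁶ / 0.829 = 9.585×10⁻⁶ einstein.
Absorbed by unknown: 0.322 × 9.585×10⁻⁶ = 3.086×10⁻⁶ mol.
Φ(unknown) = 1.51×10⁻⁶ / 3.086×10⁻⁶ = 0.49.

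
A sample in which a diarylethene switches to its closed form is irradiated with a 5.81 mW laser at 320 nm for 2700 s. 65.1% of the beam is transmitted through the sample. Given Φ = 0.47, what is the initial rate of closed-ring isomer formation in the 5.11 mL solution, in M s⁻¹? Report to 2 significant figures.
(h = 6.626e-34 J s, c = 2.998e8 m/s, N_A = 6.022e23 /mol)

5.0e-7 M s⁻¹

Photon energy at 320 nm: hc/λ = (6.626e-34)(2.998e8)/(320e-9) = 6.208e-19 J.
Energy delivered: (5.81 mW)(2700 s) = 15.69 J.
Photons incident: 15.69 / 6.208e-19 = 2.527e19, i.e. 2.527e19/6.022e23 = 4.196e-5 mol.
Fraction absorbed: 1 − 65.1/100 = 0.3490.
Photons absorbed: 0.3490 × 4.196e-5 = 1.464e-5 mol.
Product formed: 0.47 × 1.464e-5 = 6.881e-6 mol.
Rate: 6.881e-6 mol / (2700 s × 0.00511 L) = 5.0e-7 M s⁻¹.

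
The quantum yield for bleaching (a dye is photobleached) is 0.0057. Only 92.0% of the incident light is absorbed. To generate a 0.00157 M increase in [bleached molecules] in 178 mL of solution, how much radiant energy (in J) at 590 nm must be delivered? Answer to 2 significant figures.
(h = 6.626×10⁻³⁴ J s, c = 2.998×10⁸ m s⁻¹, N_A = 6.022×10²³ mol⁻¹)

1.1×10⁴ J

Product: (0.00157 M)(0.178 L) = 2.795×10⁻⁴ mol.
Photons that must be absorbed: 2.795×10⁻⁴ / 0.0057 = 0.04904 mol.
Incident photons needed: 0.04904 / 0.920 = 0.05330 mol.
Photon energy: hc/λ = 3.367×10⁻¹⁹ J; per mole, 2.028×10⁵ J mol⁻¹.
Energy required: 0.05330 × 2.028×10⁵ = 1.1×10⁴ J.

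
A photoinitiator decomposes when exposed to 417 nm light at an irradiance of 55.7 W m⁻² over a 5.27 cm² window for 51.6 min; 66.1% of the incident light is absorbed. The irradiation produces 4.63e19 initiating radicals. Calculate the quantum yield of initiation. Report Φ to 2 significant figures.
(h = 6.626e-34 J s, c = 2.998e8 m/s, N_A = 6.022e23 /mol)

Product: 4.63e19 / 6.022e23 = 7.688e-5 mol.
Photon energy at 417 nm: hc/λ = (6.626e-34)(2.998e8)/(417e-9) = 4.764e-19 J.
Energy delivered: (55.7 W m⁻²)(5.27e-4 m²)(3096 s) = 90.88 J.
Photons incident: 90.88 / 4.764e-19 = 1.908e20, i.e. 1.908e20/6.022e23 = 3.168e-4 mol.
Photons absorbed: 0.661 × 3.168e-4 = 2.094e-4 mol.
Φ = 7.688e-5 mol / 2.094e-4 mol photons = 0.37.

Φ = 0.37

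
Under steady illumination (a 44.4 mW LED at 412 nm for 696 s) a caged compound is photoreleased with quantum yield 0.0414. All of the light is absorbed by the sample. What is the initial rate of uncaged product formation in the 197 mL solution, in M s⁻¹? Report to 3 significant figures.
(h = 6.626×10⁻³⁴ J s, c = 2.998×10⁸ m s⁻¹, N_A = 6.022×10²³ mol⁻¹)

3.21×10⁻⁸ M s⁻¹

Photon energy at 412 nm: hc/λ = (6.626×10⁻³⁴)(2.998×10⁸)/(412×10⁻⁹) = 4.822×10⁻¹⁹ J.
Energy delivered: (44.4 mW)(696 s) = 30.90 J.
Photons incident: 30.90 / 4.822×10⁻¹⁹ = 6.408×10¹⁹, i.e. 6.408×10¹⁹/6.022×10²³ = 1.064×10⁻⁴ mol.
Product formed: 0.0414 × 1.064×10⁻⁴ = 4.405×10⁻⁶ mol.
Rate: 4.405×10⁻⁶ mol / (696 s × 0.197 L) = 3.21×10⁻⁸ M s⁻¹.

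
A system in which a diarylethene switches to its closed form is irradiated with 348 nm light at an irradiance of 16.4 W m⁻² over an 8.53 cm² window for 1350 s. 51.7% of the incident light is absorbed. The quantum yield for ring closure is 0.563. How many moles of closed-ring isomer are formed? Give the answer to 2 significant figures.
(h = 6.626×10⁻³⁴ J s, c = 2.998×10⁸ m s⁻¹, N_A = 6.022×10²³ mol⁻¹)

Photon energy at 348 nm: hc/λ = (6.626×10⁻³⁴)(2.998×10⁸)/(348×10⁻⁹) = 5.708×10⁻¹⁹ J.
Energy delivered: (16.4 W m⁻²)(8.53×10⁻⁴ m²)(1350 s) = 18.89 J.
Photons incident: 18.89 / 5.708×10⁻¹⁹ = 3.309×10¹⁹, i.e. 3.309×10¹⁹/6.022×10²³ = 5.495×10⁻⁵ mol.
Photons absorbed: 0.517 × 5.495×10⁻⁵ = 2.841×10⁻⁵ mol.
Product: Φ × n_abs = 0.563 × 2.841×10⁻⁵ = 1.599×10⁻⁵ mol.

1.6×10⁻⁵ mol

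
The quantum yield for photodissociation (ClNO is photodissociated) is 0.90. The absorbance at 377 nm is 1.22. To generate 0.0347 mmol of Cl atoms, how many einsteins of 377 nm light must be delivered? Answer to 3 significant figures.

4.10e-5 einstein

Product: 0.0347 mmol = 3.47e-5 mol.
Photons that must be absorbed: 3.47e-5 / 0.90 = 3.856e-5 mol.
Fraction absorbed: 1 − 10^(−1.22) = 0.9397.
Incident photons needed: 3.856e-5 / 0.9397 = 4.103e-5 mol.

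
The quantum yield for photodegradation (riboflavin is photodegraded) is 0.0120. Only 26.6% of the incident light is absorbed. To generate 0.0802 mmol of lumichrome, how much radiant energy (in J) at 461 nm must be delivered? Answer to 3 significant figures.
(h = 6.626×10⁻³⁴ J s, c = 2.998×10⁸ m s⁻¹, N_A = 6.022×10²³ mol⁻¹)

6520 J

Product: 0.0802 mmol = 8.02×10⁻⁵ mol.
Photons that must be absorbed: 8.02×10⁻⁵ / 0.0120 = 0.006683 mol.
Incident photons needed: 0.006683 / 0.266 = 0.02512 mol.
Photon energy: hc/λ = 4.309×10⁻¹⁹ J; per mole, 2.595×10⁵ J mol⁻¹.
Energy required: 0.02512 × 2.595×10⁵ = 6520 J.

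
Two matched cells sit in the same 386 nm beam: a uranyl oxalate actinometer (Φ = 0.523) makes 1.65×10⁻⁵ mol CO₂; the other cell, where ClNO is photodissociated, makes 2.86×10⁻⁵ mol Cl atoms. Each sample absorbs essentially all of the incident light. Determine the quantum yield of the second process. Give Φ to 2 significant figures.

Photons absorbed by the actinometer: 1.65×10⁻⁵ / 0.523 = 3.155×10⁻⁵ mol.
Φ(unknown) = 2.86×10⁻⁵ / 3.155×10⁻⁵ = 0.91.

Φ = 0.91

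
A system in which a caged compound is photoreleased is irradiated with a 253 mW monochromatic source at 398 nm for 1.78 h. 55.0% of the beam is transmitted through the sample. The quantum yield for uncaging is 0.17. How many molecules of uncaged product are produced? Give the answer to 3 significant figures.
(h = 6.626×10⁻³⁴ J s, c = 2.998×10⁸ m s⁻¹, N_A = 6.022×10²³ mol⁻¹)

2.48×10²⁰ molecules

Photon energy at 398 nm: hc/λ = (6.626×10⁻³⁴)(2.998×10⁸)/(398×10⁻⁹) = 4.991×10⁻¹⁹ J.
Energy delivered: (253 mW)(6408 s) = 1621 J.
Photons incident: 1621 / 4.991×10⁻¹⁹ = 3.248×10²¹, i.e. 3.248×10²¹/6.022×10²³ = 0.005394 mol.
Fraction absorbed: 1 − 55.0/100 = 0.4500.
Photons absorbed: 0.4500 × 0.005394 = 0.002427 mol.
Product: Φ × n_abs = 0.17 × 0.002427 = 4.126×10⁻⁴ mol.
As a count: 4.126×10⁻⁴ × 6.022×10²³ = 2.48×10²⁰.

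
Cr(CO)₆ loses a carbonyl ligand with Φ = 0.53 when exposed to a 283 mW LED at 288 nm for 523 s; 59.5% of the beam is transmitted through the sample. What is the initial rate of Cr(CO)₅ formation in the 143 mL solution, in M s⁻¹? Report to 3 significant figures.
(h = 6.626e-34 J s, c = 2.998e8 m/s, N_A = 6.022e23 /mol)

1.02e-6 M s⁻¹

Photon energy at 288 nm: hc/λ = (6.626e-34)(2.998e8)/(288e-9) = 6.897e-19 J.
Energy delivered: (283 mW)(523 s) = 148.0 J.
Photons incident: 148.0 / 6.897e-19 = 2.146e20, i.e. 2.146e20/6.022e23 = 3.564e-4 mol.
Fraction absorbed: 1 − 59.5/100 = 0.4050.
Photons absorbed: 0.4050 × 3.564e-4 = 1.443e-4 mol.
Product formed: 0.53 × 1.443e-4 = 7.648e-5 mol.
Rate: 7.648e-5 mol / (523 s × 0.143 L) = 1.02e-6 M s⁻¹.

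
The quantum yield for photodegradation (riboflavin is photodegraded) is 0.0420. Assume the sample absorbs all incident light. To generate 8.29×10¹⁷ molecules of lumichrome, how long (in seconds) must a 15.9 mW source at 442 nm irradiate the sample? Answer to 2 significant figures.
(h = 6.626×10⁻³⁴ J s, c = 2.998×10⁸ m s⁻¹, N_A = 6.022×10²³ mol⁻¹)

t ≈ 560 s

Product: 8.29×10¹⁷ / 6.022×10²³ = 1.377×10⁻⁶ mol.
Photons that must be absorbed: 1.377×10⁻⁶ / 0.0420 = 3.279×10⁻⁵ mol.
Photon energy: hc/λ = 4.494×10⁻¹⁹ J; per mole, 2.706×10⁵ J mol⁻¹.
Energy required: 3.279×10⁻⁵ × 2.706×10⁵ = 8.873 J.
Time: 8.873 J / 0.0159 W = 560 s.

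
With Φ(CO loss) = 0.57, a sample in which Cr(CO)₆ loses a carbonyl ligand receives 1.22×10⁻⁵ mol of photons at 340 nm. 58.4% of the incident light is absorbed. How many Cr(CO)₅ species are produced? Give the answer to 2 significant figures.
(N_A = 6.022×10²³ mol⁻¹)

2.4×10¹⁸ species

Photons absorbed: 0.584 × 1.22×10⁻⁵ = 7.125×10⁻⁶ mol.
Product: Φ × n_abs = 0.57 × 7.125×10⁻⁶ = 4.061×10⁻⁶ mol.
As a count: 4.061×10⁻⁶ × 6.022×10²³ = 2.4×10¹⁸.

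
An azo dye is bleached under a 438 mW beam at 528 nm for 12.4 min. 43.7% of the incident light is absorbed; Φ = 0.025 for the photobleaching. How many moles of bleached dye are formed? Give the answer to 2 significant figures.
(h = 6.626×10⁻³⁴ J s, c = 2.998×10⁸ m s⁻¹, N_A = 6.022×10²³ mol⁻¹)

Photon energy at 528 nm: hc/λ = (6.626×10⁻³⁴)(2.998×10⁸)/(528×10⁻⁹) = 3.762×10⁻¹⁹ J.
Energy delivered: (438 mW)(744 s) = 325.9 J.
Photons incident: 325.9 / 3.762×10⁻¹⁹ = 8.663×10²⁰, i.e. 8.663×10²⁰/6.022×10²³ = 0.001439 mol.
Photons absorbed: 0.437 × 0.001439 = 6.288×10⁻⁴ mol.
Product: Φ × n_abs = 0.025 × 6.288×10⁻⁴ = 1.572×10⁻⁵ mol.

1.6×10⁻⁵ mol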